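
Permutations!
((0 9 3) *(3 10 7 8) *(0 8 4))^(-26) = ((0 9 10 7 4)(3 8))^(-26) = (0 4 7 10 9)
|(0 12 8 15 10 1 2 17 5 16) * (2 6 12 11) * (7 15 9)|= |(0 11 2 17 5 16)(1 6 12 8 9 7 15 10)|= 24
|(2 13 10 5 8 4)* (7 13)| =|(2 7 13 10 5 8 4)| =7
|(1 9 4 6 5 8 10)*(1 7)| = 8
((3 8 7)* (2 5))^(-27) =(8)(2 5)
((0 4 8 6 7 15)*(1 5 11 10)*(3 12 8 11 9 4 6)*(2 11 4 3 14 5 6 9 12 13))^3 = ((0 9 3 13 2 11 10 1 6 7 15)(5 12 8 14))^3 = (0 13 10 7 9 2 1 15 3 11 6)(5 14 8 12)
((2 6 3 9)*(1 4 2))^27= ((1 4 2 6 3 9))^27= (1 6)(2 9)(3 4)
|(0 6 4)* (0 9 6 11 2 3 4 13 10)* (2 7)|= 10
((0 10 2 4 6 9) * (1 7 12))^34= (0 6 2)(1 7 12)(4 10 9)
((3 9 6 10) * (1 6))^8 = (1 3 6 9 10)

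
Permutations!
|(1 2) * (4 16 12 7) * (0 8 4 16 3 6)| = |(0 8 4 3 6)(1 2)(7 16 12)| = 30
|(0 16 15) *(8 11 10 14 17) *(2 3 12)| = |(0 16 15)(2 3 12)(8 11 10 14 17)| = 15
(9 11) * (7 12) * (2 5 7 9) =(2 5 7 12 9 11) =[0, 1, 5, 3, 4, 7, 6, 12, 8, 11, 10, 2, 9]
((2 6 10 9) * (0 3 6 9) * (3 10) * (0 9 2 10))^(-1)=(3 6)(9 10)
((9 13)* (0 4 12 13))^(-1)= (0 9 13 12 4)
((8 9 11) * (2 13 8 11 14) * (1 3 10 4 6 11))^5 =((1 3 10 4 6 11)(2 13 8 9 14))^5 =(14)(1 11 6 4 10 3)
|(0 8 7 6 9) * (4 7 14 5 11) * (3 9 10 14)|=|(0 8 3 9)(4 7 6 10 14 5 11)|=28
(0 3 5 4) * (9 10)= (0 3 5 4)(9 10)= [3, 1, 2, 5, 0, 4, 6, 7, 8, 10, 9]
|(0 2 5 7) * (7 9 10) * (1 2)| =|(0 1 2 5 9 10 7)| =7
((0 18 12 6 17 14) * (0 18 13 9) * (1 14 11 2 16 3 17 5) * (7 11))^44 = (0 9 13)(1 18 6)(2 3 7)(5 14 12)(11 16 17)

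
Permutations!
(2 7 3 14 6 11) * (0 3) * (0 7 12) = (0 3 14 6 11 2 12) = [3, 1, 12, 14, 4, 5, 11, 7, 8, 9, 10, 2, 0, 13, 6]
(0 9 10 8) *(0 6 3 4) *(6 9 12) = (0 12 6 3 4)(8 9 10) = [12, 1, 2, 4, 0, 5, 3, 7, 9, 10, 8, 11, 6]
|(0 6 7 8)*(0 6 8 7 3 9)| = |(0 8 6 3 9)| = 5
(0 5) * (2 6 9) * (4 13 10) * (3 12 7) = (0 5)(2 6 9)(3 12 7)(4 13 10) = [5, 1, 6, 12, 13, 0, 9, 3, 8, 2, 4, 11, 7, 10]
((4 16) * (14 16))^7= ((4 14 16))^7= (4 14 16)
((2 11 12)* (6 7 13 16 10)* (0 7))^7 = (0 7 13 16 10 6)(2 11 12)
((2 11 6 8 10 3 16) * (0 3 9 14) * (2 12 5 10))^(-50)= ((0 3 16 12 5 10 9 14)(2 11 6 8))^(-50)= (0 9 5 16)(2 6)(3 14 10 12)(8 11)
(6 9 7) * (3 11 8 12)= (3 11 8 12)(6 9 7)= [0, 1, 2, 11, 4, 5, 9, 6, 12, 7, 10, 8, 3]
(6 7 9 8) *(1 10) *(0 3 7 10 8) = (0 3 7 9)(1 8 6 10) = [3, 8, 2, 7, 4, 5, 10, 9, 6, 0, 1]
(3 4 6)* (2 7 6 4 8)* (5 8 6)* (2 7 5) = (2 5 8 7)(3 6) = [0, 1, 5, 6, 4, 8, 3, 2, 7]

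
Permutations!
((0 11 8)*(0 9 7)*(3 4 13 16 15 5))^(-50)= (3 15 13)(4 5 16)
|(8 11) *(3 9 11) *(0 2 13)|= 12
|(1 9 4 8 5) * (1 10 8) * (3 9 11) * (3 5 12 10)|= |(1 11 5 3 9 4)(8 12 10)|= 6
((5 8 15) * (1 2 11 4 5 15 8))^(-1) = ((15)(1 2 11 4 5))^(-1) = (15)(1 5 4 11 2)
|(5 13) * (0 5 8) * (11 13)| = 5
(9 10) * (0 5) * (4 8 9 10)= (10)(0 5)(4 8 9)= [5, 1, 2, 3, 8, 0, 6, 7, 9, 4, 10]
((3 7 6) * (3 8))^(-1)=((3 7 6 8))^(-1)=(3 8 6 7)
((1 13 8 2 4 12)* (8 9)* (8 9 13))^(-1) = ((13)(1 8 2 4 12))^(-1) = (13)(1 12 4 2 8)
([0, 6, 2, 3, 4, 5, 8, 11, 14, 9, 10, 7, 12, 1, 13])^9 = (1 13 14 8 6)(7 11)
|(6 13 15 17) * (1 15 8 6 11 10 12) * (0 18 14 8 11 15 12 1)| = 10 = |(0 18 14 8 6 13 11 10 1 12)(15 17)|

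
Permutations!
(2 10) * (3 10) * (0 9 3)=(0 9 3 10 2)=[9, 1, 0, 10, 4, 5, 6, 7, 8, 3, 2]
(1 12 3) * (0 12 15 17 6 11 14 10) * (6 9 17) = (0 12 3 1 15 6 11 14 10)(9 17) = [12, 15, 2, 1, 4, 5, 11, 7, 8, 17, 0, 14, 3, 13, 10, 6, 16, 9]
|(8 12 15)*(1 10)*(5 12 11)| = |(1 10)(5 12 15 8 11)| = 10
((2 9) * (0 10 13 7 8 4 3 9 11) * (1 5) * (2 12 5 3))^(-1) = ((0 10 13 7 8 4 2 11)(1 3 9 12 5))^(-1) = (0 11 2 4 8 7 13 10)(1 5 12 9 3)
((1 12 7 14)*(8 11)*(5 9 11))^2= ((1 12 7 14)(5 9 11 8))^2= (1 7)(5 11)(8 9)(12 14)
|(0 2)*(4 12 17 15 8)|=|(0 2)(4 12 17 15 8)|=10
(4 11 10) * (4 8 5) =(4 11 10 8 5) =[0, 1, 2, 3, 11, 4, 6, 7, 5, 9, 8, 10]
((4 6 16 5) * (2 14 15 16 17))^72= (17)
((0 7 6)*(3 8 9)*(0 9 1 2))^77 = (0 8 6 2 3 7 1 9)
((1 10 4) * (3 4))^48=((1 10 3 4))^48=(10)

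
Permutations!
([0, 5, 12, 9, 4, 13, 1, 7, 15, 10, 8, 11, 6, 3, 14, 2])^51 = (1 15 3 6 8 13 12 10 5 2 9)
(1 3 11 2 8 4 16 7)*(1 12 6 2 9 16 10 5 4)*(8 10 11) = (1 3 8)(2 10 5 4 11 9 16 7 12 6) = [0, 3, 10, 8, 11, 4, 2, 12, 1, 16, 5, 9, 6, 13, 14, 15, 7]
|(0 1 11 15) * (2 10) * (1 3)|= |(0 3 1 11 15)(2 10)|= 10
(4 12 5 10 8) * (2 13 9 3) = (2 13 9 3)(4 12 5 10 8) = [0, 1, 13, 2, 12, 10, 6, 7, 4, 3, 8, 11, 5, 9]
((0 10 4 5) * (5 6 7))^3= (0 6)(4 5)(7 10)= ((0 10 4 6 7 5))^3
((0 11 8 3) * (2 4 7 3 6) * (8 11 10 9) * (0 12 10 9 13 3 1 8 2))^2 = ((0 9 2 4 7 1 8 6)(3 12 10 13))^2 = (0 2 7 8)(1 6 9 4)(3 10)(12 13)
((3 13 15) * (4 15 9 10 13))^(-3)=(15)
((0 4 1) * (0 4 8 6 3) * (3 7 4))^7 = (8)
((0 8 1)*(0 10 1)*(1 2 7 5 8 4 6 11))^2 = ((0 4 6 11 1 10 2 7 5 8))^2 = (0 6 1 2 5)(4 11 10 7 8)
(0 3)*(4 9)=(0 3)(4 9)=[3, 1, 2, 0, 9, 5, 6, 7, 8, 4]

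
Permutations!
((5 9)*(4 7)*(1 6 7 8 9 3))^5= (1 9 7 3 8 6 5 4)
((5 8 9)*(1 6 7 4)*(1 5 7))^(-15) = (9)(1 6)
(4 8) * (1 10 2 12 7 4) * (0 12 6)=(0 12 7 4 8 1 10 2 6)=[12, 10, 6, 3, 8, 5, 0, 4, 1, 9, 2, 11, 7]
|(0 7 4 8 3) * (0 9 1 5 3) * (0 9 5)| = |(0 7 4 8 9 1)(3 5)| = 6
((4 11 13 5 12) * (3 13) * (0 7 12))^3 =(0 4 13 7 11 5 12 3)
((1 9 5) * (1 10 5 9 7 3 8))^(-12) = ((1 7 3 8)(5 10))^(-12) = (10)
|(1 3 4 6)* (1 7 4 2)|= |(1 3 2)(4 6 7)|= 3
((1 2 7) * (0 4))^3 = (7)(0 4)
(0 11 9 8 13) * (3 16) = (0 11 9 8 13)(3 16) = [11, 1, 2, 16, 4, 5, 6, 7, 13, 8, 10, 9, 12, 0, 14, 15, 3]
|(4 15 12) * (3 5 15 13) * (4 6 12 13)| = |(3 5 15 13)(6 12)| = 4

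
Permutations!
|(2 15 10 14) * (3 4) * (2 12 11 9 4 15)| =|(3 15 10 14 12 11 9 4)| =8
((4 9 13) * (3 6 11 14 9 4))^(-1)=((3 6 11 14 9 13))^(-1)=(3 13 9 14 11 6)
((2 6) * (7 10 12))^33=(12)(2 6)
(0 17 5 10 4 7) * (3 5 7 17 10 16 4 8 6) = [10, 1, 2, 5, 17, 16, 3, 0, 6, 9, 8, 11, 12, 13, 14, 15, 4, 7] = (0 10 8 6 3 5 16 4 17 7)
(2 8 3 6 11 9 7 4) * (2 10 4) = (2 8 3 6 11 9 7)(4 10) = [0, 1, 8, 6, 10, 5, 11, 2, 3, 7, 4, 9]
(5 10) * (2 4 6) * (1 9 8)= (1 9 8)(2 4 6)(5 10)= [0, 9, 4, 3, 6, 10, 2, 7, 1, 8, 5]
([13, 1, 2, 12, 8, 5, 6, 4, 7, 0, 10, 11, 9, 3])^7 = [3, 1, 2, 9, 8, 5, 6, 4, 7, 13, 10, 11, 0, 12]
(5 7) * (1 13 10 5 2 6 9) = (1 13 10 5 7 2 6 9) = [0, 13, 6, 3, 4, 7, 9, 2, 8, 1, 5, 11, 12, 10]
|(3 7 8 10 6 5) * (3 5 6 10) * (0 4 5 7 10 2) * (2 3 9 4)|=10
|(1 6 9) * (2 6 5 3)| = 6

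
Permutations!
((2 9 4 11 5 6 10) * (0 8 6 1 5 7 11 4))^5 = (0 9 2 10 6 8)(1 5)(7 11)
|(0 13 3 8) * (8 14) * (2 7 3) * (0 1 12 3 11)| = |(0 13 2 7 11)(1 12 3 14 8)| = 5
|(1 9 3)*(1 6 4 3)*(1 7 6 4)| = |(1 9 7 6)(3 4)| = 4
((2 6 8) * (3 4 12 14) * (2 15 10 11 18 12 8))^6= (3 18 15)(4 12 10)(8 14 11)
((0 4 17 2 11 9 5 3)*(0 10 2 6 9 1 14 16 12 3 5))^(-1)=(0 9 6 17 4)(1 11 2 10 3 12 16 14)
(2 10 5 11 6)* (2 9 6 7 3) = (2 10 5 11 7 3)(6 9) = [0, 1, 10, 2, 4, 11, 9, 3, 8, 6, 5, 7]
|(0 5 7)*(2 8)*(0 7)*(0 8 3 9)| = 6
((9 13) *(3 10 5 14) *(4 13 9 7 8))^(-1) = (3 14 5 10)(4 8 7 13)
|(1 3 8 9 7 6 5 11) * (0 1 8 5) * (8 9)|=8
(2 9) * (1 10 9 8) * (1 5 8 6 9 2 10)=(2 6 9 10)(5 8)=[0, 1, 6, 3, 4, 8, 9, 7, 5, 10, 2]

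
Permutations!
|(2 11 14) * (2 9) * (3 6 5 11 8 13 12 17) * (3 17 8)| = |(17)(2 3 6 5 11 14 9)(8 13 12)| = 21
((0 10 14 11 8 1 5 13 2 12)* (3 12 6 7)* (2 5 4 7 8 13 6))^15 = (0 14 13 6 1 7 12 10 11 5 8 4 3)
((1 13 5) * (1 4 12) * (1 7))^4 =((1 13 5 4 12 7))^4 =(1 12 5)(4 13 7)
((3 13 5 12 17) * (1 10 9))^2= (1 9 10)(3 5 17 13 12)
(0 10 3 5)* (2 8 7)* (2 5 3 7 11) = (0 10 7 5)(2 8 11) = [10, 1, 8, 3, 4, 0, 6, 5, 11, 9, 7, 2]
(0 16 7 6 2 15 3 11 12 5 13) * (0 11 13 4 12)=(0 16 7 6 2 15 3 13 11)(4 12 5)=[16, 1, 15, 13, 12, 4, 2, 6, 8, 9, 10, 0, 5, 11, 14, 3, 7]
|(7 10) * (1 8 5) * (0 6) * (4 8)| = 4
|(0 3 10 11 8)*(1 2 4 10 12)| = 9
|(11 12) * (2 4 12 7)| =|(2 4 12 11 7)| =5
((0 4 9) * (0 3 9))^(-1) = (0 4)(3 9)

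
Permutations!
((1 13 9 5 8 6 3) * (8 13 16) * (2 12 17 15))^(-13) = ((1 16 8 6 3)(2 12 17 15)(5 13 9))^(-13) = (1 8 3 16 6)(2 15 17 12)(5 9 13)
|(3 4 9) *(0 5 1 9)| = 6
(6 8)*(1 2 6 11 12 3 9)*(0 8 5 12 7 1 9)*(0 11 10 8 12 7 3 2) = (0 12 2 6 5 7 1)(3 11)(8 10) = [12, 0, 6, 11, 4, 7, 5, 1, 10, 9, 8, 3, 2]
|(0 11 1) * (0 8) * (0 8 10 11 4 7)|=|(0 4 7)(1 10 11)|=3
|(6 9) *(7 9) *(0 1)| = |(0 1)(6 7 9)| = 6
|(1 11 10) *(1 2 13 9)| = |(1 11 10 2 13 9)| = 6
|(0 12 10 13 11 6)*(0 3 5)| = |(0 12 10 13 11 6 3 5)| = 8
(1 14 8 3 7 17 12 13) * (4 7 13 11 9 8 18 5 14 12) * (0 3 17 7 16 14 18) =[3, 12, 2, 13, 16, 18, 6, 7, 17, 8, 10, 9, 11, 1, 0, 15, 14, 4, 5] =(0 3 13 1 12 11 9 8 17 4 16 14)(5 18)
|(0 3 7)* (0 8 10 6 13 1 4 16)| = |(0 3 7 8 10 6 13 1 4 16)| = 10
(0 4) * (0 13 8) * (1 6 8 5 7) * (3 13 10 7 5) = [4, 6, 2, 13, 10, 5, 8, 1, 0, 9, 7, 11, 12, 3] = (0 4 10 7 1 6 8)(3 13)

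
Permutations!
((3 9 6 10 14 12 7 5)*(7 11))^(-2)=(3 7 12 10 9 5 11 14 6)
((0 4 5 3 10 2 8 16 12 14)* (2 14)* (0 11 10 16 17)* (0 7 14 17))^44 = ((0 4 5 3 16 12 2 8)(7 14 11 10 17))^44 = (0 16)(2 5)(3 8)(4 12)(7 17 10 11 14)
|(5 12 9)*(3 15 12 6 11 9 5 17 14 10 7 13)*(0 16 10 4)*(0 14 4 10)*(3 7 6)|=28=|(0 16)(3 15 12 5)(4 14 10 6 11 9 17)(7 13)|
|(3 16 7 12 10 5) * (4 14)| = |(3 16 7 12 10 5)(4 14)| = 6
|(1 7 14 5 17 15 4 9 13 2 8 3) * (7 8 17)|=|(1 8 3)(2 17 15 4 9 13)(5 7 14)|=6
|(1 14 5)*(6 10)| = 6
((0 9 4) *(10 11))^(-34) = (11)(0 4 9)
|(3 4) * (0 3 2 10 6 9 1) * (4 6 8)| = 20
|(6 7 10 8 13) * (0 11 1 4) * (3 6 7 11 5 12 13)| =12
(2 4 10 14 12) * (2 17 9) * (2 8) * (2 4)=(4 10 14 12 17 9 8)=[0, 1, 2, 3, 10, 5, 6, 7, 4, 8, 14, 11, 17, 13, 12, 15, 16, 9]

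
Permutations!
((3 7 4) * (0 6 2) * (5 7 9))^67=(0 6 2)(3 5 4 9 7)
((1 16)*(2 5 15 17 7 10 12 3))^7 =(1 16)(2 3 12 10 7 17 15 5)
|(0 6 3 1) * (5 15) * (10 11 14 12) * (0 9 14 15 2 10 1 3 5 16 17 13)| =|(0 6 5 2 10 11 15 16 17 13)(1 9 14 12)| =20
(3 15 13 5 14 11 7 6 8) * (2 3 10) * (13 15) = (15)(2 3 13 5 14 11 7 6 8 10) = [0, 1, 3, 13, 4, 14, 8, 6, 10, 9, 2, 7, 12, 5, 11, 15]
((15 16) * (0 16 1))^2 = ((0 16 15 1))^2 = (0 15)(1 16)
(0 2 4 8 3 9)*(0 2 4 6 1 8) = [4, 8, 6, 9, 0, 5, 1, 7, 3, 2] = (0 4)(1 8 3 9 2 6)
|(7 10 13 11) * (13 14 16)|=6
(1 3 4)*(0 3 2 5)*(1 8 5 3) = [1, 2, 3, 4, 8, 0, 6, 7, 5] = (0 1 2 3 4 8 5)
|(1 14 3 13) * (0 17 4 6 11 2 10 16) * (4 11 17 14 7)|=13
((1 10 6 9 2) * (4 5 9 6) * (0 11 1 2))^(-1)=(0 9 5 4 10 1 11)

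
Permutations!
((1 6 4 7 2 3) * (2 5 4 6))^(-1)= ((1 2 3)(4 7 5))^(-1)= (1 3 2)(4 5 7)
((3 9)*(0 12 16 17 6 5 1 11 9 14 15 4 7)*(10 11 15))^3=((0 12 16 17 6 5 1 15 4 7)(3 14 10 11 9))^3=(0 17 1 7 16 5 4 12 6 15)(3 11 14 9 10)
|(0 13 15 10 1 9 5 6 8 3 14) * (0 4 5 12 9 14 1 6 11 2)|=26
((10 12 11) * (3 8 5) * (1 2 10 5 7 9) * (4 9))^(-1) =(1 9 4 7 8 3 5 11 12 10 2)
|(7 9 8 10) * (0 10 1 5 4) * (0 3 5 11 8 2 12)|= 6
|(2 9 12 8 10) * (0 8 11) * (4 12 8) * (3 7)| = |(0 4 12 11)(2 9 8 10)(3 7)| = 4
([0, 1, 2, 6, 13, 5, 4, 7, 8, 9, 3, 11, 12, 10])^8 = [0, 1, 2, 13, 3, 5, 10, 7, 8, 9, 4, 11, 12, 6]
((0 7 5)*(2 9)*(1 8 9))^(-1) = (0 5 7)(1 2 9 8)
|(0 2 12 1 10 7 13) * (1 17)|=8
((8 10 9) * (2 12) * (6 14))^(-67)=(2 12)(6 14)(8 9 10)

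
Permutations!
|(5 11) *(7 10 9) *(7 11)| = 5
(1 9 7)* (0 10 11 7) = (0 10 11 7 1 9) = [10, 9, 2, 3, 4, 5, 6, 1, 8, 0, 11, 7]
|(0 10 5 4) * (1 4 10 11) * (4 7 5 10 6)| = |(0 11 1 7 5 6 4)| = 7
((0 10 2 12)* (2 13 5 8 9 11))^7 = (0 2 9 5 10 12 11 8 13)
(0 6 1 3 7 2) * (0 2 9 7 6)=(1 3 6)(7 9)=[0, 3, 2, 6, 4, 5, 1, 9, 8, 7]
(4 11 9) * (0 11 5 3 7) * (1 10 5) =[11, 10, 2, 7, 1, 3, 6, 0, 8, 4, 5, 9] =(0 11 9 4 1 10 5 3 7)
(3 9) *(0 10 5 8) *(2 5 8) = [10, 1, 5, 9, 4, 2, 6, 7, 0, 3, 8] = (0 10 8)(2 5)(3 9)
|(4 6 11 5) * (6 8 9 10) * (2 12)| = 14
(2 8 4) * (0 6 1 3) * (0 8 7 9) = (0 6 1 3 8 4 2 7 9) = [6, 3, 7, 8, 2, 5, 1, 9, 4, 0]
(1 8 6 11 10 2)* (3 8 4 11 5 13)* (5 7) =(1 4 11 10 2)(3 8 6 7 5 13) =[0, 4, 1, 8, 11, 13, 7, 5, 6, 9, 2, 10, 12, 3]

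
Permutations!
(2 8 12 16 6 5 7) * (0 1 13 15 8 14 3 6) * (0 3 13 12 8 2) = (0 1 12 16 3 6 5 7)(2 14 13 15) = [1, 12, 14, 6, 4, 7, 5, 0, 8, 9, 10, 11, 16, 15, 13, 2, 3]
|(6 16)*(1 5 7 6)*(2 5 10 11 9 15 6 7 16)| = 9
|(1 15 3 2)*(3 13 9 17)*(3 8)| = 8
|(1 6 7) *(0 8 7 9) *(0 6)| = 4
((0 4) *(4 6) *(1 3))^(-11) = ((0 6 4)(1 3))^(-11) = (0 6 4)(1 3)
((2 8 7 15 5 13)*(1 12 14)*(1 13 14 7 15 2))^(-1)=((1 12 7 2 8 15 5 14 13))^(-1)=(1 13 14 5 15 8 2 7 12)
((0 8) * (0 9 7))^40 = (9)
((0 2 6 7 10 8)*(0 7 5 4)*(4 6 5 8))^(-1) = (0 4 10 7 8 6 5 2)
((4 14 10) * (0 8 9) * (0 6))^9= (14)(0 8 9 6)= ((0 8 9 6)(4 14 10))^9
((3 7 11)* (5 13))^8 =((3 7 11)(5 13))^8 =(13)(3 11 7)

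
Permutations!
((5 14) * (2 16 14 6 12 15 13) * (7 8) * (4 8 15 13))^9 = (2 14 6 13 16 5 12)(4 8 7 15) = ((2 16 14 5 6 12 13)(4 8 7 15))^9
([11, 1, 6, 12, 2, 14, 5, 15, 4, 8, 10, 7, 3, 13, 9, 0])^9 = [11, 1, 5, 12, 6, 9, 14, 15, 2, 4, 10, 7, 3, 13, 8, 0]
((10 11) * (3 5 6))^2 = ((3 5 6)(10 11))^2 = (11)(3 6 5)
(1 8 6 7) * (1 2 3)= (1 8 6 7 2 3)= [0, 8, 3, 1, 4, 5, 7, 2, 6]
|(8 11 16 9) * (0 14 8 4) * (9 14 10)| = |(0 10 9 4)(8 11 16 14)| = 4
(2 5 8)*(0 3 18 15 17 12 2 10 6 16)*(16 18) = (0 3 16)(2 5 8 10 6 18 15 17 12) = [3, 1, 5, 16, 4, 8, 18, 7, 10, 9, 6, 11, 2, 13, 14, 17, 0, 12, 15]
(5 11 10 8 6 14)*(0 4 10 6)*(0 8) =(0 4 10)(5 11 6 14) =[4, 1, 2, 3, 10, 11, 14, 7, 8, 9, 0, 6, 12, 13, 5]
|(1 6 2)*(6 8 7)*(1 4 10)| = |(1 8 7 6 2 4 10)| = 7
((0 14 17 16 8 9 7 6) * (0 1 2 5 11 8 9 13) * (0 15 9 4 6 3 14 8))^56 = (0 17)(1 9)(2 7)(3 5)(4 13)(6 15)(8 16)(11 14) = ((0 8 13 15 9 7 3 14 17 16 4 6 1 2 5 11))^56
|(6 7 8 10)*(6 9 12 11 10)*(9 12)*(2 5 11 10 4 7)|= |(2 5 11 4 7 8 6)(10 12)|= 14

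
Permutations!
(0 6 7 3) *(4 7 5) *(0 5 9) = (0 6 9)(3 5 4 7) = [6, 1, 2, 5, 7, 4, 9, 3, 8, 0]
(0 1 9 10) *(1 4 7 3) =(0 4 7 3 1 9 10) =[4, 9, 2, 1, 7, 5, 6, 3, 8, 10, 0]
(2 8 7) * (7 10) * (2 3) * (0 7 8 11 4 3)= (0 7)(2 11 4 3)(8 10)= [7, 1, 11, 2, 3, 5, 6, 0, 10, 9, 8, 4]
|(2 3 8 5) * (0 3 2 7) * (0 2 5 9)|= |(0 3 8 9)(2 5 7)|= 12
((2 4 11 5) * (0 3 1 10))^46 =(0 1)(2 11)(3 10)(4 5)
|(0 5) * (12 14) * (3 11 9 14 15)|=|(0 5)(3 11 9 14 12 15)|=6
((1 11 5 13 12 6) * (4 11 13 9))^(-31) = (1 13 12 6)(4 11 5 9)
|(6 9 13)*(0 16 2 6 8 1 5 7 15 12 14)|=13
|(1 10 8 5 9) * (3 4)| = |(1 10 8 5 9)(3 4)| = 10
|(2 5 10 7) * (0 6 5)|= |(0 6 5 10 7 2)|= 6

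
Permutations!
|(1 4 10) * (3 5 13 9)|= 12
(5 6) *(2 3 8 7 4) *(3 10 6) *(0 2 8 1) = (0 2 10 6 5 3 1)(4 8 7) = [2, 0, 10, 1, 8, 3, 5, 4, 7, 9, 6]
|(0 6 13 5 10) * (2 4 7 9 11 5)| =10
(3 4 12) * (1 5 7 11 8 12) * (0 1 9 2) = (0 1 5 7 11 8 12 3 4 9 2) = [1, 5, 0, 4, 9, 7, 6, 11, 12, 2, 10, 8, 3]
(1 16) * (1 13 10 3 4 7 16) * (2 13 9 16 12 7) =(2 13 10 3 4)(7 12)(9 16) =[0, 1, 13, 4, 2, 5, 6, 12, 8, 16, 3, 11, 7, 10, 14, 15, 9]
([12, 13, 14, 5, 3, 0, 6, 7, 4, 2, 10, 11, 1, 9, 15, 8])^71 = [5, 12, 9, 4, 8, 3, 6, 7, 15, 13, 10, 11, 0, 1, 2, 14]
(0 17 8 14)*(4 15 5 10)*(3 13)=(0 17 8 14)(3 13)(4 15 5 10)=[17, 1, 2, 13, 15, 10, 6, 7, 14, 9, 4, 11, 12, 3, 0, 5, 16, 8]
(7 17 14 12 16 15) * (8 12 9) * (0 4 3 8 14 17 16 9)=(17)(0 4 3 8 12 9 14)(7 16 15)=[4, 1, 2, 8, 3, 5, 6, 16, 12, 14, 10, 11, 9, 13, 0, 7, 15, 17]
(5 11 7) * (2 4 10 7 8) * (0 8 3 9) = (0 8 2 4 10 7 5 11 3 9) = [8, 1, 4, 9, 10, 11, 6, 5, 2, 0, 7, 3]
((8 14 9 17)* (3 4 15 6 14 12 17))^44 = ((3 4 15 6 14 9)(8 12 17))^44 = (3 15 14)(4 6 9)(8 17 12)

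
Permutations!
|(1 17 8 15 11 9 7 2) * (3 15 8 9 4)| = 20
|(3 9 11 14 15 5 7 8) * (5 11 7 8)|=15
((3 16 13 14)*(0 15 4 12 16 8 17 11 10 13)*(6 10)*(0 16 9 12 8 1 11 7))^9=(0 8)(1 6 13 3 11 10 14)(4 7)(9 12)(15 17)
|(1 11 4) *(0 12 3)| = 3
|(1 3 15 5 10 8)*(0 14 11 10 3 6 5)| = 10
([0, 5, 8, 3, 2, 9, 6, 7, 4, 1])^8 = (1 9 5)(2 4 8)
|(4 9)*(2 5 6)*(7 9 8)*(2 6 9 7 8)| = 4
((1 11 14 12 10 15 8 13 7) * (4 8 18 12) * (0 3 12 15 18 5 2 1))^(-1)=(0 7 13 8 4 14 11 1 2 5 15 18 10 12 3)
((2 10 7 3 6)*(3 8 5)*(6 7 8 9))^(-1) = (2 6 9 7 3 5 8 10)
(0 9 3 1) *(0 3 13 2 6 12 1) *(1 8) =[9, 3, 6, 0, 4, 5, 12, 7, 1, 13, 10, 11, 8, 2] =(0 9 13 2 6 12 8 1 3)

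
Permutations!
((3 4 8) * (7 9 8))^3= ((3 4 7 9 8))^3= (3 9 4 8 7)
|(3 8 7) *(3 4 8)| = 3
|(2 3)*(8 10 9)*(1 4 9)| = |(1 4 9 8 10)(2 3)| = 10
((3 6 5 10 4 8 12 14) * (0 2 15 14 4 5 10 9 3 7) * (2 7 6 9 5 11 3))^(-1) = ((0 7)(2 15 14 6 10 11 3 9)(4 8 12))^(-1) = (0 7)(2 9 3 11 10 6 14 15)(4 12 8)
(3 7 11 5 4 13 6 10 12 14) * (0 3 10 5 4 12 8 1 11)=(0 3 7)(1 11 4 13 6 5 12 14 10 8)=[3, 11, 2, 7, 13, 12, 5, 0, 1, 9, 8, 4, 14, 6, 10]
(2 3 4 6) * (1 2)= (1 2 3 4 6)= [0, 2, 3, 4, 6, 5, 1]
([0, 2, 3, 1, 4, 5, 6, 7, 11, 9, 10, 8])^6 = [0, 1, 2, 3, 4, 5, 6, 7, 8, 9, 10, 11]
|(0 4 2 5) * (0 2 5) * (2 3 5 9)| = 4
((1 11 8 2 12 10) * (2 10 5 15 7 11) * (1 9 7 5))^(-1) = (1 12 2)(5 15)(7 9 10 8 11)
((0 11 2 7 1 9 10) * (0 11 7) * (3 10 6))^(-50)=(0 6 2 9 11 1 10 7 3)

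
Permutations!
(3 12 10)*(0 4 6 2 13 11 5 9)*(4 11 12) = (0 11 5 9)(2 13 12 10 3 4 6) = [11, 1, 13, 4, 6, 9, 2, 7, 8, 0, 3, 5, 10, 12]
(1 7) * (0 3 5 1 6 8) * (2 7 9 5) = (0 3 2 7 6 8)(1 9 5) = [3, 9, 7, 2, 4, 1, 8, 6, 0, 5]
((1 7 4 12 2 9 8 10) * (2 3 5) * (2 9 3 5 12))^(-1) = (1 10 8 9 5 12 3 2 4 7) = ((1 7 4 2 3 12 5 9 8 10))^(-1)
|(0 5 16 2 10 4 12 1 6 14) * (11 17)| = |(0 5 16 2 10 4 12 1 6 14)(11 17)| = 10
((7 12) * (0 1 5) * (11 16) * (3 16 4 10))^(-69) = (3 16 11 4 10)(7 12)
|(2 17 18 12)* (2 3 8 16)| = 7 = |(2 17 18 12 3 8 16)|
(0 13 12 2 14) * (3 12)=(0 13 3 12 2 14)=[13, 1, 14, 12, 4, 5, 6, 7, 8, 9, 10, 11, 2, 3, 0]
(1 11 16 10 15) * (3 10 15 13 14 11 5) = (1 5 3 10 13 14 11 16 15) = [0, 5, 2, 10, 4, 3, 6, 7, 8, 9, 13, 16, 12, 14, 11, 1, 15]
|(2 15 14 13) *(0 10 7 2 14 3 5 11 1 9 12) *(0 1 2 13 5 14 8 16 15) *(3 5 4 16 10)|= 36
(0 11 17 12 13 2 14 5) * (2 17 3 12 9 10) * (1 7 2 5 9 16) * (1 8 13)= (0 11 3 12 1 7 2 14 9 10 5)(8 13 17 16)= [11, 7, 14, 12, 4, 0, 6, 2, 13, 10, 5, 3, 1, 17, 9, 15, 8, 16]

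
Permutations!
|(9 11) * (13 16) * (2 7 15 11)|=10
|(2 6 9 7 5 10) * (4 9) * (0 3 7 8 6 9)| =|(0 3 7 5 10 2 9 8 6 4)| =10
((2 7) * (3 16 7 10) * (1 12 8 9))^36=((1 12 8 9)(2 10 3 16 7))^36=(2 10 3 16 7)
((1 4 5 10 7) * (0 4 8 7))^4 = (10)(1 8 7)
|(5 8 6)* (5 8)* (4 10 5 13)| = |(4 10 5 13)(6 8)| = 4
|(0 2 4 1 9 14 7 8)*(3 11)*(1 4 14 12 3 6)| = |(0 2 14 7 8)(1 9 12 3 11 6)| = 30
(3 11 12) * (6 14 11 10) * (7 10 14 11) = [0, 1, 2, 14, 4, 5, 11, 10, 8, 9, 6, 12, 3, 13, 7] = (3 14 7 10 6 11 12)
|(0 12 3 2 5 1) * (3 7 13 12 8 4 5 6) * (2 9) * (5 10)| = |(0 8 4 10 5 1)(2 6 3 9)(7 13 12)| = 12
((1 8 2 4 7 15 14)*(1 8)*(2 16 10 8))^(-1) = ((2 4 7 15 14)(8 16 10))^(-1) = (2 14 15 7 4)(8 10 16)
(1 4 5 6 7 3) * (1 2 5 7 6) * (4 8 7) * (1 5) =(1 8 7 3 2) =[0, 8, 1, 2, 4, 5, 6, 3, 7]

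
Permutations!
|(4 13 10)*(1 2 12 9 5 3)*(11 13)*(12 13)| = 10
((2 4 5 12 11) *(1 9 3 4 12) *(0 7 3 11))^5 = (0 1)(2 4)(3 11)(5 12)(7 9) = ((0 7 3 4 5 1 9 11 2 12))^5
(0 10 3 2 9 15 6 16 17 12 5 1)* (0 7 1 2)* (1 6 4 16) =(0 10 3)(1 7 6)(2 9 15 4 16 17 12 5) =[10, 7, 9, 0, 16, 2, 1, 6, 8, 15, 3, 11, 5, 13, 14, 4, 17, 12]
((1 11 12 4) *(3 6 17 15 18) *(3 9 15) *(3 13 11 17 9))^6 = (3 6 9 15 18)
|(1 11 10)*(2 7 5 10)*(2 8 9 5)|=6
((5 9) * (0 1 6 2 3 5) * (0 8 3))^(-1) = ((0 1 6 2)(3 5 9 8))^(-1) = (0 2 6 1)(3 8 9 5)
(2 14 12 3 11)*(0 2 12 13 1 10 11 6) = (0 2 14 13 1 10 11 12 3 6) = [2, 10, 14, 6, 4, 5, 0, 7, 8, 9, 11, 12, 3, 1, 13]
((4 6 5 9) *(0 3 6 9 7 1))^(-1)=((0 3 6 5 7 1)(4 9))^(-1)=(0 1 7 5 6 3)(4 9)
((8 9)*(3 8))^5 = ((3 8 9))^5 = (3 9 8)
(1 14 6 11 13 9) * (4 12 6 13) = (1 14 13 9)(4 12 6 11) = [0, 14, 2, 3, 12, 5, 11, 7, 8, 1, 10, 4, 6, 9, 13]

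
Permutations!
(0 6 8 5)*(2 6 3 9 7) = [3, 1, 6, 9, 4, 0, 8, 2, 5, 7] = (0 3 9 7 2 6 8 5)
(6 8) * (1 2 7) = (1 2 7)(6 8) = [0, 2, 7, 3, 4, 5, 8, 1, 6]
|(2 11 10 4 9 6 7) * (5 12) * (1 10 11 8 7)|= 30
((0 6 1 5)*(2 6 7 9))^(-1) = (0 5 1 6 2 9 7)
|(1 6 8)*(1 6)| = 2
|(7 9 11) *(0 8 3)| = 3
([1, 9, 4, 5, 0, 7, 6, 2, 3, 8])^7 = (0 2 5 8 1 4 7 3 9)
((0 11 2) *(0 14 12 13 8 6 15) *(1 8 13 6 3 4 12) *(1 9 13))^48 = (0 4 13 11 12 1 2 6 8 14 15 3 9)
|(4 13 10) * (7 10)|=4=|(4 13 7 10)|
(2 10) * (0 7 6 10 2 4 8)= (0 7 6 10 4 8)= [7, 1, 2, 3, 8, 5, 10, 6, 0, 9, 4]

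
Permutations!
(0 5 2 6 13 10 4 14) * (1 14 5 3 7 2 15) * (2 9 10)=(0 3 7 9 10 4 5 15 1 14)(2 6 13)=[3, 14, 6, 7, 5, 15, 13, 9, 8, 10, 4, 11, 12, 2, 0, 1]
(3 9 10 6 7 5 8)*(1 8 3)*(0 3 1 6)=(0 3 9 10)(1 8 6 7 5)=[3, 8, 2, 9, 4, 1, 7, 5, 6, 10, 0]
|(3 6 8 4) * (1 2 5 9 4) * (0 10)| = |(0 10)(1 2 5 9 4 3 6 8)| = 8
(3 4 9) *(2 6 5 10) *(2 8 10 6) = (3 4 9)(5 6)(8 10) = [0, 1, 2, 4, 9, 6, 5, 7, 10, 3, 8]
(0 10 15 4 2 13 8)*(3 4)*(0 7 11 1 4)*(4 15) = (0 10 4 2 13 8 7 11 1 15 3) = [10, 15, 13, 0, 2, 5, 6, 11, 7, 9, 4, 1, 12, 8, 14, 3]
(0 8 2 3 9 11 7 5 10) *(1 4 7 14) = [8, 4, 3, 9, 7, 10, 6, 5, 2, 11, 0, 14, 12, 13, 1] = (0 8 2 3 9 11 14 1 4 7 5 10)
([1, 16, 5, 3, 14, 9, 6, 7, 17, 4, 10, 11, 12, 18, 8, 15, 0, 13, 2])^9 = (18)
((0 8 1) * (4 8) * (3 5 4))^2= ((0 3 5 4 8 1))^2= (0 5 8)(1 3 4)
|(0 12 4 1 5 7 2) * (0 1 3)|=|(0 12 4 3)(1 5 7 2)|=4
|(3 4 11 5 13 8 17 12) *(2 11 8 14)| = |(2 11 5 13 14)(3 4 8 17 12)| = 5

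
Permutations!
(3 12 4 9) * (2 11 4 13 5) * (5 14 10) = (2 11 4 9 3 12 13 14 10 5) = [0, 1, 11, 12, 9, 2, 6, 7, 8, 3, 5, 4, 13, 14, 10]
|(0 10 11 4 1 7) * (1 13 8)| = |(0 10 11 4 13 8 1 7)| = 8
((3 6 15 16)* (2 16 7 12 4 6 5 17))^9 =((2 16 3 5 17)(4 6 15 7 12))^9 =(2 17 5 3 16)(4 12 7 15 6)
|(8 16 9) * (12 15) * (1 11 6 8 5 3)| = |(1 11 6 8 16 9 5 3)(12 15)| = 8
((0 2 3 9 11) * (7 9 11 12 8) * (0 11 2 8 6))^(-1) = ((0 8 7 9 12 6)(2 3))^(-1) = (0 6 12 9 7 8)(2 3)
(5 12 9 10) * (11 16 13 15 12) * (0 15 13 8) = (0 15 12 9 10 5 11 16 8) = [15, 1, 2, 3, 4, 11, 6, 7, 0, 10, 5, 16, 9, 13, 14, 12, 8]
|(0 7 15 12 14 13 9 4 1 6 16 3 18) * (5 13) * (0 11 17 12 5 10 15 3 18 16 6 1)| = 15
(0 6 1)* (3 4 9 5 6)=(0 3 4 9 5 6 1)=[3, 0, 2, 4, 9, 6, 1, 7, 8, 5]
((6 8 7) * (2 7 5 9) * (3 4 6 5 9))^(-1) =(2 9 8 6 4 3 5 7) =((2 7 5 3 4 6 8 9))^(-1)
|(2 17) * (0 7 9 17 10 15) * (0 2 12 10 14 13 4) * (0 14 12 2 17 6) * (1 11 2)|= |(0 7 9 6)(1 11 2 12 10 15 17)(4 14 13)|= 84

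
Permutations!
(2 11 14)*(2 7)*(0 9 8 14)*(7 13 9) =(0 7 2 11)(8 14 13 9) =[7, 1, 11, 3, 4, 5, 6, 2, 14, 8, 10, 0, 12, 9, 13]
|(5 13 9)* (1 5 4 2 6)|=7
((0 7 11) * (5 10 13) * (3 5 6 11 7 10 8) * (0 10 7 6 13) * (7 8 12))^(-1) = ((13)(0 8 3 5 12 7 6 11 10))^(-1) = (13)(0 10 11 6 7 12 5 3 8)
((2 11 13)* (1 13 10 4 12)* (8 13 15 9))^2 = (1 9 13 11 4)(2 10 12 15 8)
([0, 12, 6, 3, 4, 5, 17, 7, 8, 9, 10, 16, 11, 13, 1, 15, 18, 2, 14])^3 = (1 16)(11 14)(12 18)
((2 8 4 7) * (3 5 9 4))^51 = (2 3 9 7 8 5 4)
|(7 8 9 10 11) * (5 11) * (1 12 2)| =|(1 12 2)(5 11 7 8 9 10)| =6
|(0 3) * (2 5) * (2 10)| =6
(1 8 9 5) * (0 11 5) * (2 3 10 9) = [11, 8, 3, 10, 4, 1, 6, 7, 2, 0, 9, 5] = (0 11 5 1 8 2 3 10 9)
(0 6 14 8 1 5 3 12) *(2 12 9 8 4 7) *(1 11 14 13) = (0 6 13 1 5 3 9 8 11 14 4 7 2 12) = [6, 5, 12, 9, 7, 3, 13, 2, 11, 8, 10, 14, 0, 1, 4]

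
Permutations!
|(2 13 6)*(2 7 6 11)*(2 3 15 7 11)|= |(2 13)(3 15 7 6 11)|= 10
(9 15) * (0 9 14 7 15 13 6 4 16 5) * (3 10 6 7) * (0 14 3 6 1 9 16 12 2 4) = (0 16 5 14 6)(1 9 13 7 15 3 10)(2 4 12) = [16, 9, 4, 10, 12, 14, 0, 15, 8, 13, 1, 11, 2, 7, 6, 3, 5]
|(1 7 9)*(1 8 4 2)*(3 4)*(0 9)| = |(0 9 8 3 4 2 1 7)| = 8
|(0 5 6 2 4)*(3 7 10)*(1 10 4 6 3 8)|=|(0 5 3 7 4)(1 10 8)(2 6)|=30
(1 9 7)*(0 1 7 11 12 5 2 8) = (0 1 9 11 12 5 2 8) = [1, 9, 8, 3, 4, 2, 6, 7, 0, 11, 10, 12, 5]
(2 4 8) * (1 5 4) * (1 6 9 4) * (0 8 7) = (0 8 2 6 9 4 7)(1 5) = [8, 5, 6, 3, 7, 1, 9, 0, 2, 4]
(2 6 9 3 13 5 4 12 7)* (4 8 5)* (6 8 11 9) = (2 8 5 11 9 3 13 4 12 7) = [0, 1, 8, 13, 12, 11, 6, 2, 5, 3, 10, 9, 7, 4]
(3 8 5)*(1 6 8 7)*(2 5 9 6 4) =(1 4 2 5 3 7)(6 8 9) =[0, 4, 5, 7, 2, 3, 8, 1, 9, 6]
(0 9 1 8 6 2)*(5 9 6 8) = [6, 5, 0, 3, 4, 9, 2, 7, 8, 1] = (0 6 2)(1 5 9)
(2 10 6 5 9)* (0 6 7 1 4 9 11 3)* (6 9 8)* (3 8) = [9, 4, 10, 0, 3, 11, 5, 1, 6, 2, 7, 8] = (0 9 2 10 7 1 4 3)(5 11 8 6)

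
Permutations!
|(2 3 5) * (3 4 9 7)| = 6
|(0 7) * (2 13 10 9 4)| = |(0 7)(2 13 10 9 4)| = 10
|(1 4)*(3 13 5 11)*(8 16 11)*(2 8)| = |(1 4)(2 8 16 11 3 13 5)| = 14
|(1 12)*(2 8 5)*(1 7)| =|(1 12 7)(2 8 5)| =3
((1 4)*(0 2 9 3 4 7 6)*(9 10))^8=((0 2 10 9 3 4 1 7 6))^8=(0 6 7 1 4 3 9 10 2)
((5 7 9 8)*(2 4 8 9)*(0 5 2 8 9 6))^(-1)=(0 6 9 4 2 8 7 5)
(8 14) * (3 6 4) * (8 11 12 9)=(3 6 4)(8 14 11 12 9)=[0, 1, 2, 6, 3, 5, 4, 7, 14, 8, 10, 12, 9, 13, 11]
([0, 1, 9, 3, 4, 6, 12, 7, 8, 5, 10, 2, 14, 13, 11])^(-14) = (14)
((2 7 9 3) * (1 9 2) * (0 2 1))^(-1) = ((0 2 7 1 9 3))^(-1) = (0 3 9 1 7 2)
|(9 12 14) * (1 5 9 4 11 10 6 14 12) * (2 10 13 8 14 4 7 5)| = 12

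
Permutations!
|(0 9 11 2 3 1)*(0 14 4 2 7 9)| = |(1 14 4 2 3)(7 9 11)| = 15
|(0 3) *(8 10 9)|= 6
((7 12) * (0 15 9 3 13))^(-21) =(0 13 3 9 15)(7 12) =((0 15 9 3 13)(7 12))^(-21)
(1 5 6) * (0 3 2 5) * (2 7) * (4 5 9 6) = (0 3 7 2 9 6 1)(4 5) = [3, 0, 9, 7, 5, 4, 1, 2, 8, 6]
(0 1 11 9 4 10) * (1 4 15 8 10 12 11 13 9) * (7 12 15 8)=(0 4 15 7 12 11 1 13 9 8 10)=[4, 13, 2, 3, 15, 5, 6, 12, 10, 8, 0, 1, 11, 9, 14, 7]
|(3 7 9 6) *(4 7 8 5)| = 7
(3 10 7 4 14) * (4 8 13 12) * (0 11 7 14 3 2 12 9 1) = (0 11 7 8 13 9 1)(2 12 4 3 10 14) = [11, 0, 12, 10, 3, 5, 6, 8, 13, 1, 14, 7, 4, 9, 2]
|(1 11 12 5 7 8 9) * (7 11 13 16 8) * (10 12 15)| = |(1 13 16 8 9)(5 11 15 10 12)| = 5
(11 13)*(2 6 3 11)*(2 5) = (2 6 3 11 13 5) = [0, 1, 6, 11, 4, 2, 3, 7, 8, 9, 10, 13, 12, 5]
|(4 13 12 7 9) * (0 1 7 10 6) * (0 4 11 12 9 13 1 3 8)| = 9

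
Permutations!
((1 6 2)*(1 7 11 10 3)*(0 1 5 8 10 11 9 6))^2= ((11)(0 1)(2 7 9 6)(3 5 8 10))^2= (11)(2 9)(3 8)(5 10)(6 7)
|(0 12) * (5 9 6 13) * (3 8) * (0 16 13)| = |(0 12 16 13 5 9 6)(3 8)| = 14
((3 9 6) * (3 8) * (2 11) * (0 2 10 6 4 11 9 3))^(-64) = (11)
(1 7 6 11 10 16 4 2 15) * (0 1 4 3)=(0 1 7 6 11 10 16 3)(2 15 4)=[1, 7, 15, 0, 2, 5, 11, 6, 8, 9, 16, 10, 12, 13, 14, 4, 3]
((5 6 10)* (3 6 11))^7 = ((3 6 10 5 11))^7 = (3 10 11 6 5)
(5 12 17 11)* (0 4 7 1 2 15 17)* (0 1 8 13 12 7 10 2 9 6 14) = (0 4 10 2 15 17 11 5 7 8 13 12 1 9 6 14) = [4, 9, 15, 3, 10, 7, 14, 8, 13, 6, 2, 5, 1, 12, 0, 17, 16, 11]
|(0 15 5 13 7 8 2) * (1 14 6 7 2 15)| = 10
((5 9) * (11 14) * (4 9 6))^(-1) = ((4 9 5 6)(11 14))^(-1) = (4 6 5 9)(11 14)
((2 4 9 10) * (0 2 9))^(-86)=(10)(0 2 4)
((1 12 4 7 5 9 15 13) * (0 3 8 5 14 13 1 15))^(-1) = ((0 3 8 5 9)(1 12 4 7 14 13 15))^(-1) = (0 9 5 8 3)(1 15 13 14 7 4 12)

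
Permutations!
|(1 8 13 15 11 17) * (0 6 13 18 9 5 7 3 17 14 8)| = |(0 6 13 15 11 14 8 18 9 5 7 3 17 1)| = 14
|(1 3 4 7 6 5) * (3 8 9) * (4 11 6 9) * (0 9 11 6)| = |(0 9 3 6 5 1 8 4 7 11)| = 10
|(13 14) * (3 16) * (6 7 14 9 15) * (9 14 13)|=6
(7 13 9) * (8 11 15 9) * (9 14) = (7 13 8 11 15 14 9) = [0, 1, 2, 3, 4, 5, 6, 13, 11, 7, 10, 15, 12, 8, 9, 14]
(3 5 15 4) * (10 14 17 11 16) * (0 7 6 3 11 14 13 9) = (0 7 6 3 5 15 4 11 16 10 13 9)(14 17) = [7, 1, 2, 5, 11, 15, 3, 6, 8, 0, 13, 16, 12, 9, 17, 4, 10, 14]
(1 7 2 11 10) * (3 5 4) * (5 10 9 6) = (1 7 2 11 9 6 5 4 3 10) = [0, 7, 11, 10, 3, 4, 5, 2, 8, 6, 1, 9]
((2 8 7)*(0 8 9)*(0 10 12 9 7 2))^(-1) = (0 7 2 8)(9 12 10)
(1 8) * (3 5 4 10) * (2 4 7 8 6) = (1 6 2 4 10 3 5 7 8) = [0, 6, 4, 5, 10, 7, 2, 8, 1, 9, 3]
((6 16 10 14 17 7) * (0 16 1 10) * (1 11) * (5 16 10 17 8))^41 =(0 16 5 8 14 10)(1 17 7 6 11) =((0 10 14 8 5 16)(1 17 7 6 11))^41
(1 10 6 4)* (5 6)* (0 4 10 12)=(0 4 1 12)(5 6 10)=[4, 12, 2, 3, 1, 6, 10, 7, 8, 9, 5, 11, 0]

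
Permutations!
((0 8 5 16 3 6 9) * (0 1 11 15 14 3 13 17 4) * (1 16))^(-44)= ((0 8 5 1 11 15 14 3 6 9 16 13 17 4))^(-44)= (0 17 16 6 14 11 5)(1 8 4 13 9 3 15)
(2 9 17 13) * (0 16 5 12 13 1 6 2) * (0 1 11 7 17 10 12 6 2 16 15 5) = (0 15 5 6 16)(1 2 9 10 12 13)(7 17 11) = [15, 2, 9, 3, 4, 6, 16, 17, 8, 10, 12, 7, 13, 1, 14, 5, 0, 11]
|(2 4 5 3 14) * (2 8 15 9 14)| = |(2 4 5 3)(8 15 9 14)| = 4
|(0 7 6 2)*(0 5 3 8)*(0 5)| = 12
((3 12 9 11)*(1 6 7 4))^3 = ((1 6 7 4)(3 12 9 11))^3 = (1 4 7 6)(3 11 9 12)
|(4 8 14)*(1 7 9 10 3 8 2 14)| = |(1 7 9 10 3 8)(2 14 4)| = 6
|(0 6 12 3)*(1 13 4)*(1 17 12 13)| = 7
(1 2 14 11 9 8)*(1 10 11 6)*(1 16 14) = [0, 2, 1, 3, 4, 5, 16, 7, 10, 8, 11, 9, 12, 13, 6, 15, 14] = (1 2)(6 16 14)(8 10 11 9)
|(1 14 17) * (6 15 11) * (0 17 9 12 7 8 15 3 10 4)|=|(0 17 1 14 9 12 7 8 15 11 6 3 10 4)|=14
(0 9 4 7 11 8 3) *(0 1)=(0 9 4 7 11 8 3 1)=[9, 0, 2, 1, 7, 5, 6, 11, 3, 4, 10, 8]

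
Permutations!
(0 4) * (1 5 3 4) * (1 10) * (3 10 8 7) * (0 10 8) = (1 5 8 7 3 4 10) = [0, 5, 2, 4, 10, 8, 6, 3, 7, 9, 1]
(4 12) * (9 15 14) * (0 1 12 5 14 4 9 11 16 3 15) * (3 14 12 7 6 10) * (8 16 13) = (0 1 7 6 10 3 15 4 5 12 9)(8 16 14 11 13) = [1, 7, 2, 15, 5, 12, 10, 6, 16, 0, 3, 13, 9, 8, 11, 4, 14]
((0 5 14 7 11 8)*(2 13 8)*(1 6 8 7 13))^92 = (0 14 7 2 6)(1 8 5 13 11)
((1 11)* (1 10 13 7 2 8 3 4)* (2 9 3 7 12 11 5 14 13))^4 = ((1 5 14 13 12 11 10 2 8 7 9 3 4))^4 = (1 12 8 4 13 2 3 14 10 9 5 11 7)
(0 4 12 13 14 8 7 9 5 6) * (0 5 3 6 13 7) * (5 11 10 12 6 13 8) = [4, 1, 2, 13, 6, 8, 11, 9, 0, 3, 12, 10, 7, 14, 5] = (0 4 6 11 10 12 7 9 3 13 14 5 8)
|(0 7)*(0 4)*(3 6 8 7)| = 6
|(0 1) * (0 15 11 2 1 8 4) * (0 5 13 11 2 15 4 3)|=21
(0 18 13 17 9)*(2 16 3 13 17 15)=(0 18 17 9)(2 16 3 13 15)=[18, 1, 16, 13, 4, 5, 6, 7, 8, 0, 10, 11, 12, 15, 14, 2, 3, 9, 17]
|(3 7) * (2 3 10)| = |(2 3 7 10)| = 4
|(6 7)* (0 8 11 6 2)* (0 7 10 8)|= 4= |(2 7)(6 10 8 11)|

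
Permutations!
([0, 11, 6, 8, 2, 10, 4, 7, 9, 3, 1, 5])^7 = [0, 10, 6, 8, 2, 11, 4, 7, 9, 3, 5, 1]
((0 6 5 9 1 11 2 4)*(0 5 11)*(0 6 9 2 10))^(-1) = ((0 9 1 6 11 10)(2 4 5))^(-1) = (0 10 11 6 1 9)(2 5 4)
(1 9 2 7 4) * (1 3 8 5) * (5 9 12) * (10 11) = [0, 12, 7, 8, 3, 1, 6, 4, 9, 2, 11, 10, 5] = (1 12 5)(2 7 4 3 8 9)(10 11)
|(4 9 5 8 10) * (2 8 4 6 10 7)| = |(2 8 7)(4 9 5)(6 10)| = 6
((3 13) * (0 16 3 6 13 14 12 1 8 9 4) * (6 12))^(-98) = ((0 16 3 14 6 13 12 1 8 9 4))^(-98) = (0 16 3 14 6 13 12 1 8 9 4)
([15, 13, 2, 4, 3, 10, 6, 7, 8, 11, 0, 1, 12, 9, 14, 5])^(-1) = (0 10 5 15)(1 11 9 13)(3 4)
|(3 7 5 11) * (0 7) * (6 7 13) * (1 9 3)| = 9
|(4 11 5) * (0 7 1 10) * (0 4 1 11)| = 7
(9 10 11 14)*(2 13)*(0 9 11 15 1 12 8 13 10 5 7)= [9, 12, 10, 3, 4, 7, 6, 0, 13, 5, 15, 14, 8, 2, 11, 1]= (0 9 5 7)(1 12 8 13 2 10 15)(11 14)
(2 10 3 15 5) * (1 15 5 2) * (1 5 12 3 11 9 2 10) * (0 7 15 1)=(0 7 15 10 11 9 2)(3 12)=[7, 1, 0, 12, 4, 5, 6, 15, 8, 2, 11, 9, 3, 13, 14, 10]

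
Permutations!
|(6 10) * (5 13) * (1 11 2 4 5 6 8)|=9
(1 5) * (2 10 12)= [0, 5, 10, 3, 4, 1, 6, 7, 8, 9, 12, 11, 2]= (1 5)(2 10 12)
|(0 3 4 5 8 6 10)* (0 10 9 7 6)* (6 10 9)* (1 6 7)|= 5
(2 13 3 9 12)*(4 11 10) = (2 13 3 9 12)(4 11 10) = [0, 1, 13, 9, 11, 5, 6, 7, 8, 12, 4, 10, 2, 3]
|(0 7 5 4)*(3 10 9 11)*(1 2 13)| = 12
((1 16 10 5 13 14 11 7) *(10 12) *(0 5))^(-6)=((0 5 13 14 11 7 1 16 12 10))^(-6)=(0 11 12 13 1)(5 7 10 14 16)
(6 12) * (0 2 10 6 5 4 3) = [2, 1, 10, 0, 3, 4, 12, 7, 8, 9, 6, 11, 5] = (0 2 10 6 12 5 4 3)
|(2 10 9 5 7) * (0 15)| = 10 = |(0 15)(2 10 9 5 7)|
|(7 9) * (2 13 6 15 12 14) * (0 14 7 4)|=|(0 14 2 13 6 15 12 7 9 4)|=10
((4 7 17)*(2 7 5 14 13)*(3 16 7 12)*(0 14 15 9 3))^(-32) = ((0 14 13 2 12)(3 16 7 17 4 5 15 9))^(-32) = (17)(0 2 14 12 13)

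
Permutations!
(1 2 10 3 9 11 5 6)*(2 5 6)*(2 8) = (1 5 8 2 10 3 9 11 6) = [0, 5, 10, 9, 4, 8, 1, 7, 2, 11, 3, 6]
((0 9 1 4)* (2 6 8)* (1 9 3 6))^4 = ((9)(0 3 6 8 2 1 4))^4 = (9)(0 2 3 1 6 4 8)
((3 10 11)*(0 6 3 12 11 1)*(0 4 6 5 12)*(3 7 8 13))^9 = ((0 5 12 11)(1 4 6 7 8 13 3 10))^9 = (0 5 12 11)(1 4 6 7 8 13 3 10)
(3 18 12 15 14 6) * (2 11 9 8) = (2 11 9 8)(3 18 12 15 14 6) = [0, 1, 11, 18, 4, 5, 3, 7, 2, 8, 10, 9, 15, 13, 6, 14, 16, 17, 12]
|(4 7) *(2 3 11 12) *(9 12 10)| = 6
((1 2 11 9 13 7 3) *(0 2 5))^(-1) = ((0 2 11 9 13 7 3 1 5))^(-1) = (0 5 1 3 7 13 9 11 2)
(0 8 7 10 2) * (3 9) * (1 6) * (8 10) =(0 10 2)(1 6)(3 9)(7 8) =[10, 6, 0, 9, 4, 5, 1, 8, 7, 3, 2]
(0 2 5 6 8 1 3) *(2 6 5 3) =(0 6 8 1 2 3) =[6, 2, 3, 0, 4, 5, 8, 7, 1]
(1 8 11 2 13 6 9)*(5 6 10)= (1 8 11 2 13 10 5 6 9)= [0, 8, 13, 3, 4, 6, 9, 7, 11, 1, 5, 2, 12, 10]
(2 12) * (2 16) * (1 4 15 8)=[0, 4, 12, 3, 15, 5, 6, 7, 1, 9, 10, 11, 16, 13, 14, 8, 2]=(1 4 15 8)(2 12 16)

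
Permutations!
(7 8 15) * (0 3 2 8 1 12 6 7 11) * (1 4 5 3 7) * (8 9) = (0 7 4 5 3 2 9 8 15 11)(1 12 6) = [7, 12, 9, 2, 5, 3, 1, 4, 15, 8, 10, 0, 6, 13, 14, 11]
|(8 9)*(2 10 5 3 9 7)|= |(2 10 5 3 9 8 7)|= 7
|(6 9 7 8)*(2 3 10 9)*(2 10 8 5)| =8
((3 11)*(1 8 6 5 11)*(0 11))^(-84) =(11)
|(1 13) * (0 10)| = |(0 10)(1 13)| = 2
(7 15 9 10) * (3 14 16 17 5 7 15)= (3 14 16 17 5 7)(9 10 15)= [0, 1, 2, 14, 4, 7, 6, 3, 8, 10, 15, 11, 12, 13, 16, 9, 17, 5]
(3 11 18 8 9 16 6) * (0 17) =[17, 1, 2, 11, 4, 5, 3, 7, 9, 16, 10, 18, 12, 13, 14, 15, 6, 0, 8] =(0 17)(3 11 18 8 9 16 6)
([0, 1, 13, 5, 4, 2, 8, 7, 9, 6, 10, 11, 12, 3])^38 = [0, 1, 3, 2, 4, 13, 9, 7, 6, 8, 10, 11, 12, 5]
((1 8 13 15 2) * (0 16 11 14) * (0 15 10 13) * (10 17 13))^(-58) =((0 16 11 14 15 2 1 8)(13 17))^(-58) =(17)(0 1 15 11)(2 14 16 8)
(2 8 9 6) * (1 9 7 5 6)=(1 9)(2 8 7 5 6)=[0, 9, 8, 3, 4, 6, 2, 5, 7, 1]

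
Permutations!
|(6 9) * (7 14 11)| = 6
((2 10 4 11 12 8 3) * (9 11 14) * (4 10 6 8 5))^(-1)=(2 3 8 6)(4 5 12 11 9 14)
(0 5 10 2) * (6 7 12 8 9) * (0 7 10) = (0 5)(2 7 12 8 9 6 10) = [5, 1, 7, 3, 4, 0, 10, 12, 9, 6, 2, 11, 8]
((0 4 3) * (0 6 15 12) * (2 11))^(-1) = (0 12 15 6 3 4)(2 11)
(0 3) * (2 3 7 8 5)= (0 7 8 5 2 3)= [7, 1, 3, 0, 4, 2, 6, 8, 5]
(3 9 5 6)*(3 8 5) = [0, 1, 2, 9, 4, 6, 8, 7, 5, 3] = (3 9)(5 6 8)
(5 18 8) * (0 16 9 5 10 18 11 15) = (0 16 9 5 11 15)(8 10 18) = [16, 1, 2, 3, 4, 11, 6, 7, 10, 5, 18, 15, 12, 13, 14, 0, 9, 17, 8]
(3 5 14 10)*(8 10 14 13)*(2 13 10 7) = (14)(2 13 8 7)(3 5 10) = [0, 1, 13, 5, 4, 10, 6, 2, 7, 9, 3, 11, 12, 8, 14]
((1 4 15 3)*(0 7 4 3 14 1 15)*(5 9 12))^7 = (0 7 4)(1 14 15 3)(5 9 12)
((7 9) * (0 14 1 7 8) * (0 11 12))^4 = ((0 14 1 7 9 8 11 12))^4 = (0 9)(1 11)(7 12)(8 14)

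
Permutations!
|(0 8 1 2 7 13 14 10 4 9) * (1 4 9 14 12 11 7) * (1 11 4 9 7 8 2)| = |(0 2 11 8 9)(4 14 10 7 13 12)| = 30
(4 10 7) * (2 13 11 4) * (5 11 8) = [0, 1, 13, 3, 10, 11, 6, 2, 5, 9, 7, 4, 12, 8] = (2 13 8 5 11 4 10 7)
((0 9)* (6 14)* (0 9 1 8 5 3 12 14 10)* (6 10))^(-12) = (0 3)(1 12)(5 10)(8 14) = ((0 1 8 5 3 12 14 10))^(-12)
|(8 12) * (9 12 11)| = 4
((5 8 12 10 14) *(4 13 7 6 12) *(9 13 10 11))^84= (4 8 5 14 10)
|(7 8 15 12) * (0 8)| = |(0 8 15 12 7)| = 5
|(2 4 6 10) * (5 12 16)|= 12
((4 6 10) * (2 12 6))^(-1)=(2 4 10 6 12)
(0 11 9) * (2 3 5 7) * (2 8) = (0 11 9)(2 3 5 7 8) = [11, 1, 3, 5, 4, 7, 6, 8, 2, 0, 10, 9]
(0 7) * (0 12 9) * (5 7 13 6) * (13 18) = [18, 1, 2, 3, 4, 7, 5, 12, 8, 0, 10, 11, 9, 6, 14, 15, 16, 17, 13] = (0 18 13 6 5 7 12 9)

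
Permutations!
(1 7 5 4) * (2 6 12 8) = (1 7 5 4)(2 6 12 8) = [0, 7, 6, 3, 1, 4, 12, 5, 2, 9, 10, 11, 8]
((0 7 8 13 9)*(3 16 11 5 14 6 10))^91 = ((0 7 8 13 9)(3 16 11 5 14 6 10))^91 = (16)(0 7 8 13 9)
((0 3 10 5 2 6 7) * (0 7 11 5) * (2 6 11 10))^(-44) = (0 6 11 3 10 5 2)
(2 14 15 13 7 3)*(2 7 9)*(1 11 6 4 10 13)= (1 11 6 4 10 13 9 2 14 15)(3 7)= [0, 11, 14, 7, 10, 5, 4, 3, 8, 2, 13, 6, 12, 9, 15, 1]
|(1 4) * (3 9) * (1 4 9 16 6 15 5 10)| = |(1 9 3 16 6 15 5 10)| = 8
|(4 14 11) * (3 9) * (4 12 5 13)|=6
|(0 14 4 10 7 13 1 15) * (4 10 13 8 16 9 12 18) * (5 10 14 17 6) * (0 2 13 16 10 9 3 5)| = 84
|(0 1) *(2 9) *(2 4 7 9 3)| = |(0 1)(2 3)(4 7 9)| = 6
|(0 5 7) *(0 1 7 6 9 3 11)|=|(0 5 6 9 3 11)(1 7)|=6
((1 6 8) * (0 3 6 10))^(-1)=(0 10 1 8 6 3)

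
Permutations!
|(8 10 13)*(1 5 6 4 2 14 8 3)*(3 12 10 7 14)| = 6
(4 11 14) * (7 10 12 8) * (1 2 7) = (1 2 7 10 12 8)(4 11 14) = [0, 2, 7, 3, 11, 5, 6, 10, 1, 9, 12, 14, 8, 13, 4]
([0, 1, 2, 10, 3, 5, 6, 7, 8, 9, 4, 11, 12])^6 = [0, 1, 2, 3, 4, 5, 6, 7, 8, 9, 10, 11, 12]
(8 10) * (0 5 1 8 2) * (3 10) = (0 5 1 8 3 10 2) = [5, 8, 0, 10, 4, 1, 6, 7, 3, 9, 2]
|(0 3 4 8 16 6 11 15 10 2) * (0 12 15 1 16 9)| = 20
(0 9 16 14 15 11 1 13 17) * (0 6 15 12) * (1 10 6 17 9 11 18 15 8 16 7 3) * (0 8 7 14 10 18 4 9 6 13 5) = (0 11 18 15 4 9 14 12 8 16 10 13 6 7 3 1 5) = [11, 5, 2, 1, 9, 0, 7, 3, 16, 14, 13, 18, 8, 6, 12, 4, 10, 17, 15]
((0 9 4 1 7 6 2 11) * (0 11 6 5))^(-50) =(11)(0 7 4)(1 9 5)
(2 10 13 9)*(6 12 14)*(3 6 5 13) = (2 10 3 6 12 14 5 13 9) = [0, 1, 10, 6, 4, 13, 12, 7, 8, 2, 3, 11, 14, 9, 5]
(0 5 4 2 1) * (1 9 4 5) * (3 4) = (0 1)(2 9 3 4) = [1, 0, 9, 4, 2, 5, 6, 7, 8, 3]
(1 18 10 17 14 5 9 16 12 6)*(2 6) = (1 18 10 17 14 5 9 16 12 2 6) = [0, 18, 6, 3, 4, 9, 1, 7, 8, 16, 17, 11, 2, 13, 5, 15, 12, 14, 10]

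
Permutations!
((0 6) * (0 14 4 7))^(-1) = (0 7 4 14 6)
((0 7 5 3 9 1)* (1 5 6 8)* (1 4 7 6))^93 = (9)(0 4)(1 8)(6 7)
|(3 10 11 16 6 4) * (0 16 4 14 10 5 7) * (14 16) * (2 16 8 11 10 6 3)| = |(0 14 6 8 11 4 2 16 3 5 7)| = 11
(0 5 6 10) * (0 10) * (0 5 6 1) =[6, 0, 2, 3, 4, 1, 5, 7, 8, 9, 10] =(10)(0 6 5 1)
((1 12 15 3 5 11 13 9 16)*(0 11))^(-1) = (0 5 3 15 12 1 16 9 13 11)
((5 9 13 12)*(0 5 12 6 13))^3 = ((0 5 9)(6 13))^3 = (6 13)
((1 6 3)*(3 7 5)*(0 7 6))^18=((0 7 5 3 1))^18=(0 3 7 1 5)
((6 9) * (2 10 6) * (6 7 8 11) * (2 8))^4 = (11)(2 10 7)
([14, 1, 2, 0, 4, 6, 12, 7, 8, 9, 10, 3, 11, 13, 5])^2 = [5, 1, 2, 14, 4, 12, 11, 7, 8, 9, 10, 0, 3, 13, 6]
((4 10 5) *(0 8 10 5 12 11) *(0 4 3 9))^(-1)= (0 9 3 5 4 11 12 10 8)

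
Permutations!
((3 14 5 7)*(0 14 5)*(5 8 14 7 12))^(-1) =((0 7 3 8 14)(5 12))^(-1) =(0 14 8 3 7)(5 12)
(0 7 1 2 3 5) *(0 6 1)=(0 7)(1 2 3 5 6)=[7, 2, 3, 5, 4, 6, 1, 0]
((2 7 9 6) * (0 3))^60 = (9)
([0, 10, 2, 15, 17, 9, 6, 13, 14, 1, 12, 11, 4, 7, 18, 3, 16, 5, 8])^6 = [0, 9, 2, 3, 12, 17, 6, 7, 8, 5, 1, 11, 10, 13, 14, 15, 16, 4, 18]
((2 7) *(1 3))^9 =((1 3)(2 7))^9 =(1 3)(2 7)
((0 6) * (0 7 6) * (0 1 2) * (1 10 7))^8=(0 7 1)(2 10 6)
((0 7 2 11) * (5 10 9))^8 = ((0 7 2 11)(5 10 9))^8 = (11)(5 9 10)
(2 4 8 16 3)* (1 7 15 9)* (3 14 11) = [0, 7, 4, 2, 8, 5, 6, 15, 16, 1, 10, 3, 12, 13, 11, 9, 14] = (1 7 15 9)(2 4 8 16 14 11 3)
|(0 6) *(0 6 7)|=2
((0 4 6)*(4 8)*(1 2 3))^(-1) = ((0 8 4 6)(1 2 3))^(-1) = (0 6 4 8)(1 3 2)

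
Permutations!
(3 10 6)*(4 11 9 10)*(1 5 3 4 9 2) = (1 5 3 9 10 6 4 11 2) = [0, 5, 1, 9, 11, 3, 4, 7, 8, 10, 6, 2]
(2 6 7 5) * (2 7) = (2 6)(5 7) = [0, 1, 6, 3, 4, 7, 2, 5]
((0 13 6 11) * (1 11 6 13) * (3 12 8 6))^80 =((13)(0 1 11)(3 12 8 6))^80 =(13)(0 11 1)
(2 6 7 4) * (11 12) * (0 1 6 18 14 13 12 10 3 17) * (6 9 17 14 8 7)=(0 1 9 17)(2 18 8 7 4)(3 14 13 12 11 10)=[1, 9, 18, 14, 2, 5, 6, 4, 7, 17, 3, 10, 11, 12, 13, 15, 16, 0, 8]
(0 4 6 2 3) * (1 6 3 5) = (0 4 3)(1 6 2 5) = [4, 6, 5, 0, 3, 1, 2]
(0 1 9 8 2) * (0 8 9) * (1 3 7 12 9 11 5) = (0 3 7 12 9 11 5 1)(2 8) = [3, 0, 8, 7, 4, 1, 6, 12, 2, 11, 10, 5, 9]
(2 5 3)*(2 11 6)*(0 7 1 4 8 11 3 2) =(0 7 1 4 8 11 6)(2 5) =[7, 4, 5, 3, 8, 2, 0, 1, 11, 9, 10, 6]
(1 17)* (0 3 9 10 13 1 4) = (0 3 9 10 13 1 17 4) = [3, 17, 2, 9, 0, 5, 6, 7, 8, 10, 13, 11, 12, 1, 14, 15, 16, 4]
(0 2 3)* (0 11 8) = (0 2 3 11 8) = [2, 1, 3, 11, 4, 5, 6, 7, 0, 9, 10, 8]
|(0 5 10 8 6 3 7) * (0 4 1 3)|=20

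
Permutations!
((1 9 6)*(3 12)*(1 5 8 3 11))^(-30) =((1 9 6 5 8 3 12 11))^(-30) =(1 6 8 12)(3 11 9 5)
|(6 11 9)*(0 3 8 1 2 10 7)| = |(0 3 8 1 2 10 7)(6 11 9)| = 21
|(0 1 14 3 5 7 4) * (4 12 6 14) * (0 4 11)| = |(0 1 11)(3 5 7 12 6 14)| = 6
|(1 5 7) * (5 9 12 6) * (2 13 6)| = 8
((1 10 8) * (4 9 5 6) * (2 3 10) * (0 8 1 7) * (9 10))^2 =(0 7 8)(1 3 5 4)(2 9 6 10)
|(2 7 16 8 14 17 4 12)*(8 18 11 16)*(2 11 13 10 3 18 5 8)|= 8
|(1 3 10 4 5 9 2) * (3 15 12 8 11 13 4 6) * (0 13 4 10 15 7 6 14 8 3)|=|(0 13 10 14 8 11 4 5 9 2 1 7 6)(3 15 12)|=39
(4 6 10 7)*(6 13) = (4 13 6 10 7) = [0, 1, 2, 3, 13, 5, 10, 4, 8, 9, 7, 11, 12, 6]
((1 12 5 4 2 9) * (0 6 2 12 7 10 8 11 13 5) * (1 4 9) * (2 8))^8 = ((0 6 8 11 13 5 9 4 12)(1 7 10 2))^8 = (0 12 4 9 5 13 11 8 6)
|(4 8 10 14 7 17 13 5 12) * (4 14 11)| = 12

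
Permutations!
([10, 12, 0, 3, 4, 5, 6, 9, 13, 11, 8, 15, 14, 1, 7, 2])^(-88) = [9, 0, 7, 3, 4, 5, 6, 13, 15, 1, 11, 12, 10, 2, 8, 14]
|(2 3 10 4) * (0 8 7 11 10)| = 8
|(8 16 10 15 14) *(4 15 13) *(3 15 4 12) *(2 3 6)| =|(2 3 15 14 8 16 10 13 12 6)| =10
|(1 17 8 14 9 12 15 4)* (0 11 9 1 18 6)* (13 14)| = 40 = |(0 11 9 12 15 4 18 6)(1 17 8 13 14)|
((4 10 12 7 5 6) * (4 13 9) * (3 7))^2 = (3 5 13 4 12 7 6 9 10) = ((3 7 5 6 13 9 4 10 12))^2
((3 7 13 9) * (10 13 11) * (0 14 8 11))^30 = (0 11 9)(3 14 10)(7 8 13)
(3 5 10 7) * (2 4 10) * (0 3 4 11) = (0 3 5 2 11)(4 10 7) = [3, 1, 11, 5, 10, 2, 6, 4, 8, 9, 7, 0]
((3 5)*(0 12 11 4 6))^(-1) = (0 6 4 11 12)(3 5)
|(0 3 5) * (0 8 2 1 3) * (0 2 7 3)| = 12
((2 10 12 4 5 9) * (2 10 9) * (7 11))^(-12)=(12)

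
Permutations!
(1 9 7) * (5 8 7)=(1 9 5 8 7)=[0, 9, 2, 3, 4, 8, 6, 1, 7, 5]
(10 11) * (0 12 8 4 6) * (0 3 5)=(0 12 8 4 6 3 5)(10 11)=[12, 1, 2, 5, 6, 0, 3, 7, 4, 9, 11, 10, 8]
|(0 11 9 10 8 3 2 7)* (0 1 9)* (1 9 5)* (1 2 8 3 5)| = 14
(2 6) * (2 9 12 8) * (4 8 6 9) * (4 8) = (2 9 12 6 8) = [0, 1, 9, 3, 4, 5, 8, 7, 2, 12, 10, 11, 6]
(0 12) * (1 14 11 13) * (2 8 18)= [12, 14, 8, 3, 4, 5, 6, 7, 18, 9, 10, 13, 0, 1, 11, 15, 16, 17, 2]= (0 12)(1 14 11 13)(2 8 18)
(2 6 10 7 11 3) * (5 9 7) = (2 6 10 5 9 7 11 3) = [0, 1, 6, 2, 4, 9, 10, 11, 8, 7, 5, 3]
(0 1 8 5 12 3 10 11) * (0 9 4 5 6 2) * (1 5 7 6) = [5, 8, 0, 10, 7, 12, 2, 6, 1, 4, 11, 9, 3] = (0 5 12 3 10 11 9 4 7 6 2)(1 8)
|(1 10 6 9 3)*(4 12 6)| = |(1 10 4 12 6 9 3)| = 7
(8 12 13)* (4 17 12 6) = (4 17 12 13 8 6) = [0, 1, 2, 3, 17, 5, 4, 7, 6, 9, 10, 11, 13, 8, 14, 15, 16, 12]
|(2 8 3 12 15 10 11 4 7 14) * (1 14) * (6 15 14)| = |(1 6 15 10 11 4 7)(2 8 3 12 14)| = 35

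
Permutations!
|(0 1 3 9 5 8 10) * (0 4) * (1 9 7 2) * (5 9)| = 20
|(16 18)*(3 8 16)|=4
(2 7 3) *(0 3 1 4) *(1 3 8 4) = (0 8 4)(2 7 3) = [8, 1, 7, 2, 0, 5, 6, 3, 4]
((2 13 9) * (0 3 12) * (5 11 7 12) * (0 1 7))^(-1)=(0 11 5 3)(1 12 7)(2 9 13)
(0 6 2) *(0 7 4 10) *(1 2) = [6, 2, 7, 3, 10, 5, 1, 4, 8, 9, 0] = (0 6 1 2 7 4 10)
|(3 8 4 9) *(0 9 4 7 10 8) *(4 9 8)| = 7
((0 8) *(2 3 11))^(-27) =((0 8)(2 3 11))^(-27) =(11)(0 8)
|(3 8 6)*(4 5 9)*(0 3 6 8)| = |(0 3)(4 5 9)| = 6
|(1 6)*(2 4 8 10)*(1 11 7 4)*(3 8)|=|(1 6 11 7 4 3 8 10 2)|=9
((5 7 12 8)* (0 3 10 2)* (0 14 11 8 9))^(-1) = (0 9 12 7 5 8 11 14 2 10 3)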